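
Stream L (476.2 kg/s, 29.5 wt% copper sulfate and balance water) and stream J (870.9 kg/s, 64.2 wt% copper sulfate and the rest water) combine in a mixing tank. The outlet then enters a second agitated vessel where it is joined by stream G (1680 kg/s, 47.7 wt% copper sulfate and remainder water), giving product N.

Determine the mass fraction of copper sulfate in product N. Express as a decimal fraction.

0.496

Overall, product flow = 3027.1 kg/s.
copper sulfate in = 476.2×0.295 + 870.9×0.642 + 1680×0.477 = 1501 kg/s.
copper sulfate fraction in N = 0.496.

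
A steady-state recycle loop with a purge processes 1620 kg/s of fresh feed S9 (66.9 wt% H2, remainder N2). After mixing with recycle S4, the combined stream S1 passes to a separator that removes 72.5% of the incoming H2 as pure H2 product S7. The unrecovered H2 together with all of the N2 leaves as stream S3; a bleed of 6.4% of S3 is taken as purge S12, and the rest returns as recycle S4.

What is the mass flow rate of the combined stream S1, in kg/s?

N2 enters only via S9 and leaves only via the purge: 1620×0.331 = 0.064×(N2 in S3), and the separator passes all N2, so N2 in S1 = N2 in S3 = 8378.4 kg/s.
H2 in S1: m_A = 1620×0.669 + (1−0.064)·(1−0.725)·m_A, so m_A = 1083.8/0.7426 = 1459.4 kg/s.
S1 = 1459.4 + 8378.4 = 9837.9 kg/s.

9838 kg/s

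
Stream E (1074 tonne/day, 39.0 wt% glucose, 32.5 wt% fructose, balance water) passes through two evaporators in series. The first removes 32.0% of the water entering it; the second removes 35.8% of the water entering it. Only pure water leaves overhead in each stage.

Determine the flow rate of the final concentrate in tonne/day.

water in feed = 1074×0.285 = 306.09 tonne/day.
After stage 1: water left = (1−0.320)×306.09 = 208.14; stream total = 976.05 tonne/day.
After stage 2: water left = (1−0.358)×208.14 = 133.63; final concentrate = 901.54 tonne/day.

901.5 tonne/day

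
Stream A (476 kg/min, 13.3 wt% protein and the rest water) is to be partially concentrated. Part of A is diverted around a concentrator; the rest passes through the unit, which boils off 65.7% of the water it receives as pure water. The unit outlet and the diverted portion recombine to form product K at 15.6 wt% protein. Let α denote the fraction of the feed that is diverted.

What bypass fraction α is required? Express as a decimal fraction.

0.741

All 476×0.133 = 63.308 kg/min of protein reaches K, so K = 63.308/0.156 = 405.82 kg/min and vapour = 70.179 kg/min.
The evaporator receives (1−α)·476 of feed at 0.867 water and removes 0.657 of that water:
0.657×0.867×(1−α)×476 = 70.179
(1−α) = 70.179/271.14 = 0.2588;  α = 0.7412.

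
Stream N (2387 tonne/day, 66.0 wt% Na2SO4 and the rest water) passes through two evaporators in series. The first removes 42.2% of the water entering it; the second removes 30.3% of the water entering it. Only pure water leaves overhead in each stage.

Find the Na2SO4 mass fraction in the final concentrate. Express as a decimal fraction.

0.828

water in feed = 2387×0.340 = 811.58 tonne/day.
After stage 1: water left = (1−0.422)×811.58 = 469.09; stream total = 2044.5 tonne/day.
After stage 2: water left = (1−0.303)×469.09 = 326.96; final concentrate = 1902.4 tonne/day.
Na2SO4 fraction = 1575.4/1902.4 = 0.828.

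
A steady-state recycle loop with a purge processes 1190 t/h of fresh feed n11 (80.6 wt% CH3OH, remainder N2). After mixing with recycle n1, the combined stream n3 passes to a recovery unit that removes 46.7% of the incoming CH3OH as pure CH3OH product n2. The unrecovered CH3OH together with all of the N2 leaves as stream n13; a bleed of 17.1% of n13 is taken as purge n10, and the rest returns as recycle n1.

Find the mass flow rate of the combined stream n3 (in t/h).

3069 t/h

N2 enters only via n11 and leaves only via the purge: 1190×0.194 = 0.171×(N2 in n13), and the recovery unit passes all N2, so N2 in n3 = N2 in n13 = 1350.1 t/h.
CH3OH in n3: m_A = 1190×0.806 + (1−0.171)·(1−0.467)·m_A, so m_A = 959.14/0.5581 = 1718.4 t/h.
n3 = 1718.4 + 1350.1 = 3068.5 t/h.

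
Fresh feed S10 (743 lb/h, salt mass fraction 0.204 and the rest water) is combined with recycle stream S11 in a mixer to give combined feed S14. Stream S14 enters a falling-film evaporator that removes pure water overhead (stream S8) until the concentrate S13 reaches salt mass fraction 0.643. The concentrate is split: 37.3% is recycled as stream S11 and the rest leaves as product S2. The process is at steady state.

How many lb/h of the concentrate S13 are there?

Overall salt balance (none leaves overhead): salt in fresh feed = salt in product, i.e. 743×0.204 = (1−0.373)·S13·0.643.
S13 = 151.57/(0.643×0.627) = 375.96 lb/h.

376 lb/h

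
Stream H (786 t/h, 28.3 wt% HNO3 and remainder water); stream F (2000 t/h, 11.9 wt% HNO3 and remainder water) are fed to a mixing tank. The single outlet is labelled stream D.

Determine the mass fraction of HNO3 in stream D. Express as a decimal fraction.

Total flow out = 786 + 2000 = 2786 t/h.
HNO3 in = 786×0.283 + 2000×0.119 = 460.44 t/h.
HNO3 mass fraction in D = 460.44/2786 = 0.165.

0.165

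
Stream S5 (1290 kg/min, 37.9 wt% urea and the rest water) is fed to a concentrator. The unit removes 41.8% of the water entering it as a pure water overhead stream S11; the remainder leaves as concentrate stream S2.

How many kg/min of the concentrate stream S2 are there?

955.1 kg/min

water entering = 1290×0.621 = 801.09 kg/min; overhead removed = 0.418×801.09 = 334.86 kg/min.
Concentrate = 1290 − 334.86 = 955.14 kg/min.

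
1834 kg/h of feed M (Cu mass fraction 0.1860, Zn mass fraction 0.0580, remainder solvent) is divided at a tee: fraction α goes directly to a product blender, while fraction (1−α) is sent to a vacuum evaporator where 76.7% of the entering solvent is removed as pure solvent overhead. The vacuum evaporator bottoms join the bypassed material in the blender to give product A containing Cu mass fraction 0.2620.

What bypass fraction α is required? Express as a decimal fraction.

0.500

All 1834×0.186 = 341.12 kg/h of Cu reaches A, so A = 341.12/0.262 = 1302 kg/h and vapour = 532 kg/h.
The evaporator receives (1−α)·1834 of feed at 0.756 solvent and removes 0.767 of that solvent:
0.767×0.756×(1−α)×1834 = 532
(1−α) = 532/1063.4 = 0.5003;  α = 0.4997.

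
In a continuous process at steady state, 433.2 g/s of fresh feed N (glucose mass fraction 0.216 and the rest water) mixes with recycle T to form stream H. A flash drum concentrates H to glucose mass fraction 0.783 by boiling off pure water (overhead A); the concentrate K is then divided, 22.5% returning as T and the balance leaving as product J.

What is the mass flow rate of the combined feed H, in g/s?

Overall glucose balance (none leaves overhead): glucose in fresh feed = glucose in product, i.e. 433.2×0.216 = (1−0.225)·K·0.783.
K = 93.571/(0.783×0.775) = 154.2 g/s.
Recycle T = 0.225×154.2 = 34.695 g/s.
Combined feed H = 433.2 + 34.695 = 467.89 g/s.

467.9 g/s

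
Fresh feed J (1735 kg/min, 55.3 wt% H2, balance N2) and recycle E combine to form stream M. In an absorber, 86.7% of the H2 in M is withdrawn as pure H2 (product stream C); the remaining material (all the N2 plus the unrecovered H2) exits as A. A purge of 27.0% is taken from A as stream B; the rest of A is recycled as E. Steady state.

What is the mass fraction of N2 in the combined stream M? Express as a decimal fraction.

0.730

N2 enters only via J and leaves only via the purge: 1735×0.447 = 0.270×(N2 in A), and the absorber passes all N2, so N2 in M = N2 in A = 2872.4 kg/min.
H2 in M: m_A = 1735×0.553 + (1−0.270)·(1−0.867)·m_A, so m_A = 959.46/0.9029 = 1062.6 kg/min.
M = 1062.6 + 2872.4 = 3935 kg/min.
N2 fraction in M = 2872.4/3935 = 0.730.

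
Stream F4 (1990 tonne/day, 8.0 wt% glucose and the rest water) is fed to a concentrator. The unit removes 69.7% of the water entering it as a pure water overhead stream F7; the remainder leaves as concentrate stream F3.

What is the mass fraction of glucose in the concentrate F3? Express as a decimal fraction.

0.223

glucose is not removed: 1990×0.080 = 159.2 tonne/day of glucose enters F3.
water entering = 1990×0.920 = 1830.8 tonne/day; overhead removed = 0.697×1830.8 = 1276.1 tonne/day.
Concentrate = 1990 − 1276.1 = 713.93 tonne/day.
Mass fraction = 159.2/713.93 = 0.223.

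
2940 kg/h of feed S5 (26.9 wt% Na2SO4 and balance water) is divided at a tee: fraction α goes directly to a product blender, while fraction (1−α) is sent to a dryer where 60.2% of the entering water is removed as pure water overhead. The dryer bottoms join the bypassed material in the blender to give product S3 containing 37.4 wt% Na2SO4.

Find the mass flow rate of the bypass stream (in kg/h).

1064 kg/h

All 2940×0.269 = 790.86 kg/h of Na2SO4 reaches S3, so S3 = 790.86/0.374 = 2114.6 kg/h and vapour = 825.4 kg/h.
The evaporator receives (1−α)·2940 of feed at 0.731 water and removes 0.602 of that water:
0.602×0.731×(1−α)×2940 = 825.4
(1−α) = 825.4/1293.8 = 0.6380;  α = 0.3620.
Bypass flow = 0.3620×2940 = 1064.4 kg/h.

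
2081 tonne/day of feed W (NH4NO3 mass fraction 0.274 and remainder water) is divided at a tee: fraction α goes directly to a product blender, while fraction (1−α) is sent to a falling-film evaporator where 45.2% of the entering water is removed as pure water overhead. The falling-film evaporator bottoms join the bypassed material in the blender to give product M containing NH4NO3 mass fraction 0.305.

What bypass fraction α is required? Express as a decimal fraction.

All 2081×0.274 = 570.19 tonne/day of NH4NO3 reaches M, so M = 570.19/0.305 = 1869.5 tonne/day and vapour = 211.51 tonne/day.
The evaporator receives (1−α)·2081 of feed at 0.726 water and removes 0.452 of that water:
0.452×0.726×(1−α)×2081 = 211.51
(1−α) = 211.51/682.88 = 0.3097;  α = 0.6903.

0.690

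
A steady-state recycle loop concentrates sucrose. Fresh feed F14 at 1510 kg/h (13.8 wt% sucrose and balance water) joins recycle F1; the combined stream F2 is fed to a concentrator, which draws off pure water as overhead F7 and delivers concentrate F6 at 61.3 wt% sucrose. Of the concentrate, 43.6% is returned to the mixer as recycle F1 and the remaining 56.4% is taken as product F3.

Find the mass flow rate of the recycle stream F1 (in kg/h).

Overall sucrose balance (none leaves overhead): sucrose in fresh feed = sucrose in product, i.e. 1510×0.138 = (1−0.436)·F6·0.613.
F6 = 208.38/(0.613×0.564) = 602.72 kg/h.
Recycle F1 = 0.436×602.72 = 262.79 kg/h.

262.8 kg/h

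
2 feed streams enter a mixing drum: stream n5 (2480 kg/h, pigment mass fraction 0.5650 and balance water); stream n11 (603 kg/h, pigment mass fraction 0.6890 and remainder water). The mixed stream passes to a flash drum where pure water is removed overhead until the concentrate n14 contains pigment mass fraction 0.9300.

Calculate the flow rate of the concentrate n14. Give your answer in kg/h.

pigment entering = 2480×0.565 + 603×0.689 = 1816.7 kg/h.
All pigment reports to n14, so n14 = 1816.7/0.930 = 1953.4 kg/h.

1953 kg/h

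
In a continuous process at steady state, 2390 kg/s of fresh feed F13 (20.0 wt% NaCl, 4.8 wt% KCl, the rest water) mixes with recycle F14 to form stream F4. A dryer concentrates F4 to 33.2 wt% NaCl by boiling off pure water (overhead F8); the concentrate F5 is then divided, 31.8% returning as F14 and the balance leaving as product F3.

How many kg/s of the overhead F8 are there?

Overall NaCl balance (none leaves overhead): NaCl in fresh feed = NaCl in product, i.e. 2390×0.200 = (1−0.318)·F5·0.332.
F5 = 478/(0.332×0.682) = 2111.1 kg/s.
Recycle F14 = 0.318×2111.1 = 671.32 kg/s.
Combined feed F4 = 2390 + 671.32 = 3061.3 kg/s.
Overhead F8 = F4 − F5 = 3061.3 − 2111.1 = 950.24 kg/s.

950.2 kg/s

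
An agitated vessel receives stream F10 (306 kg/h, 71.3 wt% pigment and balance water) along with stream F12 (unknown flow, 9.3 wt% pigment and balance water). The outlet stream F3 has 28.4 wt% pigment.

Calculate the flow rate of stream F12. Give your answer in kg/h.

Let F12 be the unknown flow. Total out = 306 + F12.
pigment balance: 218.18 + 0.093·F12 = 0.284·(306 + F12)
(0.093 − 0.284)·F12 = 0.284×306 − 218.18 = -131.27
F12 = -131.27 / -0.191 = 687.3 kg/h

687.3 kg/h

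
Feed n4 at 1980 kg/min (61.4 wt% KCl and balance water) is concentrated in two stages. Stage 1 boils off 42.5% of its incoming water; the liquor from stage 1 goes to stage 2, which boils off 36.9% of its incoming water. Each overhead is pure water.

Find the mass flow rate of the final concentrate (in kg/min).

water in feed = 1980×0.386 = 764.28 kg/min.
After stage 1: water left = (1−0.425)×764.28 = 439.46; stream total = 1655.2 kg/min.
After stage 2: water left = (1−0.369)×439.46 = 277.3; final concentrate = 1493 kg/min.

1493 kg/min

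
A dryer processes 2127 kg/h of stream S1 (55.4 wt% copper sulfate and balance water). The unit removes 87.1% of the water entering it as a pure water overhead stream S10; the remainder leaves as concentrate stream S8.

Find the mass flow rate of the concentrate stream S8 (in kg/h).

1301 kg/h

water entering = 2127×0.446 = 948.64 kg/h; overhead removed = 0.871×948.64 = 826.27 kg/h.
Concentrate = 2127 − 826.27 = 1300.7 kg/h.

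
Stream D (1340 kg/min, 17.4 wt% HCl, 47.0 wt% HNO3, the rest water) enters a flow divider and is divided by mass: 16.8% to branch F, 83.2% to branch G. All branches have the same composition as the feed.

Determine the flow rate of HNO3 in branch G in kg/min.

524 kg/min

Branch G total = 0.832×1340 = 1114.9 kg/min.
HNO3 in G = 0.470×1114.9 = 523.99 kg/min.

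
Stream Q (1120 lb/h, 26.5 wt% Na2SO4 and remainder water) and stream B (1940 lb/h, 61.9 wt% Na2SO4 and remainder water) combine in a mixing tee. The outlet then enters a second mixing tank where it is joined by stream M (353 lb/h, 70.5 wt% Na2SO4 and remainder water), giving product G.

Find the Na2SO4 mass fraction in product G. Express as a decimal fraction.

Overall, product flow = 3413 lb/h.
Na2SO4 in = 1120×0.265 + 1940×0.619 + 353×0.705 = 1746.5 lb/h.
Na2SO4 fraction in G = 0.512.

0.512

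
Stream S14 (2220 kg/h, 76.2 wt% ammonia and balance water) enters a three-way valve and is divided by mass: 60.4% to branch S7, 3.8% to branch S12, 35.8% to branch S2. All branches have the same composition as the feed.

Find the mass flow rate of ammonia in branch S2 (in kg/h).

605.6 kg/h

Branch S2 total = 0.358×2220 = 794.76 kg/h.
ammonia in S2 = 0.762×794.76 = 605.61 kg/h.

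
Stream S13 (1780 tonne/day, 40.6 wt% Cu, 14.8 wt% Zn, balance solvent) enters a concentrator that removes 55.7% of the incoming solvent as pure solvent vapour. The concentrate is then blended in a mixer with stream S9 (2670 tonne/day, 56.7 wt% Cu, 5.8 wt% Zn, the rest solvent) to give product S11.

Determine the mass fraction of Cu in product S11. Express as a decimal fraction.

Vapour removed = 0.557×0.446×1780 = 442.19 tonne/day; concentrate = 1337.8 tonne/day.
Cu reaching the mixer = 722.68 (from concentrate) + 2670×0.567 = 2236.6 tonne/day.
Product flow = 1337.8 + 2670 = 4007.8 tonne/day; Cu fraction = 0.5581.

0.5581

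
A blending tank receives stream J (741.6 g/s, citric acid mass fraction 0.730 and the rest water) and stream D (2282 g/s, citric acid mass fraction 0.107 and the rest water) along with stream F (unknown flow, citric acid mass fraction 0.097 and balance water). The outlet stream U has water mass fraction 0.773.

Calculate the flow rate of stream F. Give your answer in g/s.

763 g/s

Let F be the unknown flow. Total out = 3023.6 + F.
water balance: 2238.1 + 0.903·F = 0.773·(3023.6 + F)
(0.903 − 0.773)·F = 0.773×3023.6 − 2238.1 = 99.185
F = 99.185 / 0.130 = 762.96 g/s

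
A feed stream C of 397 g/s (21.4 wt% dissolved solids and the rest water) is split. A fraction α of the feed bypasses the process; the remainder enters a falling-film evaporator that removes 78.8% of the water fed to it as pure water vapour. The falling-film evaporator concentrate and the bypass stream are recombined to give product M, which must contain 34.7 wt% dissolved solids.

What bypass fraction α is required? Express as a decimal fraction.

0.381

All 397×0.214 = 84.958 g/s of dissolved solids reaches M, so M = 84.958/0.347 = 244.84 g/s and vapour = 152.16 g/s.
The evaporator receives (1−α)·397 of feed at 0.786 water and removes 0.788 of that water:
0.788×0.786×(1−α)×397 = 152.16
(1−α) = 152.16/245.89 = 0.6188;  α = 0.3812.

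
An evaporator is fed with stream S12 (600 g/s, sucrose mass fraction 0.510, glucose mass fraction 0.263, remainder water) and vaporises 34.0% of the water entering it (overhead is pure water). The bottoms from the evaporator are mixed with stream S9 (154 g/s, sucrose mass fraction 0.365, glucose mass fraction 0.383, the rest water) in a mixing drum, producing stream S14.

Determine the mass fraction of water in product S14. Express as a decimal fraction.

Vapour removed = 0.340×0.227×600 = 46.308 g/s; concentrate = 553.69 g/s.
water reaching the mixer = 89.892 (from concentrate) + 154×0.252 = 128.7 g/s.
Product flow = 553.69 + 154 = 707.69 g/s; water fraction = 0.182.

0.182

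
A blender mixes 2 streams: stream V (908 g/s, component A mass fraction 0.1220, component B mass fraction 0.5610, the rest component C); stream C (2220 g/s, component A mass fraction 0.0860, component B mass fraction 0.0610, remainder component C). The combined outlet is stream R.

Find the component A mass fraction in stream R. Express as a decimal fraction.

Total flow out = 908 + 2220 = 3128 g/s.
component A in = 908×0.122 + 2220×0.086 = 301.7 g/s.
component A mass fraction in R = 301.7/3128 = 0.0965.

0.0965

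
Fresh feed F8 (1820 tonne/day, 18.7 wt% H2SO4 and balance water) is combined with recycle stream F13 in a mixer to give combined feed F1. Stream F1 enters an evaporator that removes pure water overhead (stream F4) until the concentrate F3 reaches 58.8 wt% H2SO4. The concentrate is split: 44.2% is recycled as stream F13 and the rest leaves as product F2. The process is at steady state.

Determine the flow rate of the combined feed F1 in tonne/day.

2278 tonne/day

Overall H2SO4 balance (none leaves overhead): H2SO4 in fresh feed = H2SO4 in product, i.e. 1820×0.187 = (1−0.442)·F3·0.588.
F3 = 340.34/(0.588×0.558) = 1037.3 tonne/day.
Recycle F13 = 0.442×1037.3 = 458.48 tonne/day.
Combined feed F1 = 1820 + 458.48 = 2278.5 tonne/day.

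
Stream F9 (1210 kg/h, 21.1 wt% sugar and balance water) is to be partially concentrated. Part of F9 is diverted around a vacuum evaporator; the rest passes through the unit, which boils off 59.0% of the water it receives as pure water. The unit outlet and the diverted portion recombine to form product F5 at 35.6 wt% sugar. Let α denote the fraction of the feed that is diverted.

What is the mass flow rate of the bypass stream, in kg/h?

All 1210×0.211 = 255.31 kg/h of sugar reaches F5, so F5 = 255.31/0.356 = 717.16 kg/h and vapour = 492.84 kg/h.
The evaporator receives (1−α)·1210 of feed at 0.789 water and removes 0.590 of that water:
0.590×0.789×(1−α)×1210 = 492.84
(1−α) = 492.84/563.27 = 0.8750;  α = 0.1250.
Bypass flow = 0.1250×1210 = 151.3 kg/h.

151.3 kg/h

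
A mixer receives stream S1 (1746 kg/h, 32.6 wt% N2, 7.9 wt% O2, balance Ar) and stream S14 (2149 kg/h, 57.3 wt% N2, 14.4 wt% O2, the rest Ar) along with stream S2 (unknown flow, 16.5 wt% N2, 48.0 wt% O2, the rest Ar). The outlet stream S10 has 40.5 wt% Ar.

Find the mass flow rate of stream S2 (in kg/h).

1391 kg/h

Let S2 be the unknown flow. Total out = 3895 + S2.
Ar balance: 1647 + 0.355·S2 = 0.405·(3895 + S2)
(0.355 − 0.405)·S2 = 0.405×3895 − 1647 = -69.562
S2 = -69.562 / -0.050 = 1391.2 kg/h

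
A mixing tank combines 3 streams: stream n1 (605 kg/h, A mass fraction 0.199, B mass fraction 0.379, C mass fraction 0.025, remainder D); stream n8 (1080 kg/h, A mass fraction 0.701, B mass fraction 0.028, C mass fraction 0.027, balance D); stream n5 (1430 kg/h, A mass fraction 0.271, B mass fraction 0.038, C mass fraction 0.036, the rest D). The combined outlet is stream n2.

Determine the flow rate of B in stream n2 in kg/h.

313.9 kg/h

B out = B in = 605×0.379 + 1080×0.028 + 1430×0.038 = 313.88 kg/h.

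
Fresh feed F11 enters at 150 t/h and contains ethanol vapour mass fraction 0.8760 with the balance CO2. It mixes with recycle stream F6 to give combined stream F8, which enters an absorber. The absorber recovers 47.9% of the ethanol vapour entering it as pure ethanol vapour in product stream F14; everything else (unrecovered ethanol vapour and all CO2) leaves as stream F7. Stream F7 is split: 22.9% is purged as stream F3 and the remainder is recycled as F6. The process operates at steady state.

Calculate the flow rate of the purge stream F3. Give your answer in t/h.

CO2 enters only via F11 and leaves only via the purge: 150×0.124 = 0.229×(CO2 in F7), and the absorber passes all CO2, so CO2 in F8 = CO2 in F7 = 81.223 t/h.
ethanol vapour in F8: m_A = 150×0.876 + (1−0.229)·(1−0.479)·m_A, so m_A = 131.4/0.5983 = 219.62 t/h.
F7 = (1−0.479)×219.62 + 81.223 = 195.64 t/h.
Purge F3 = 0.229×195.64 = 44.803 t/h.

44.8 t/h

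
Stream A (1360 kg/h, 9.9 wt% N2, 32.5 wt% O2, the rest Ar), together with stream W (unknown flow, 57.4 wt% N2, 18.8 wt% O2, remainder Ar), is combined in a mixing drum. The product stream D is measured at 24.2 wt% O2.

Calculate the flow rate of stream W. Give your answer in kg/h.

Let W be the unknown flow. Total out = 1360 + W.
O2 balance: 442 + 0.188·W = 0.242·(1360 + W)
(0.188 − 0.242)·W = 0.242×1360 − 442 = -112.88
W = -112.88 / -0.054 = 2090.4 kg/h

2090 kg/h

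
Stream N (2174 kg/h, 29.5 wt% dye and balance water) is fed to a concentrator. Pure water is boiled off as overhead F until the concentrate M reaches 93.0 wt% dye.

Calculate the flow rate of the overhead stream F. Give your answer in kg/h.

dye is conserved: 2174×0.295 = 641.33 kg/h all reports to the concentrate.
Concentrate = 641.33/(target fraction) = 689.6 kg/h.
Overhead = 2174 − 689.6 = 1484.4 kg/h.

1484 kg/h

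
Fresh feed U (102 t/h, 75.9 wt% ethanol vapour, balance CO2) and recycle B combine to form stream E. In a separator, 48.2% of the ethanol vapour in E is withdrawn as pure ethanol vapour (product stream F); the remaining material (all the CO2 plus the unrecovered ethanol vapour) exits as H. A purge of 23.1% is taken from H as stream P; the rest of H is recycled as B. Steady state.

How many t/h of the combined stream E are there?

235.1 t/h

CO2 enters only via U and leaves only via the purge: 102×0.241 = 0.231×(CO2 in H), and the separator passes all CO2, so CO2 in E = CO2 in H = 106.42 t/h.
ethanol vapour in E: m_A = 102×0.759 + (1−0.231)·(1−0.482)·m_A, so m_A = 77.418/0.6017 = 128.67 t/h.
E = 128.67 + 106.42 = 235.09 t/h.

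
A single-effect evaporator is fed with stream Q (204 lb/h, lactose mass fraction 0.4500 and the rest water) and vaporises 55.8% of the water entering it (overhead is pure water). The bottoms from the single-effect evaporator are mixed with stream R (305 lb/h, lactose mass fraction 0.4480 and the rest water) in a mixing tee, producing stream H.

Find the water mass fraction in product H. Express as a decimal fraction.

Vapour removed = 0.558×0.550×204 = 62.608 lb/h; concentrate = 141.39 lb/h.
water reaching the mixer = 49.592 (from concentrate) + 305×0.552 = 217.95 lb/h.
Product flow = 141.39 + 305 = 446.39 lb/h; water fraction = 0.4883.

0.4883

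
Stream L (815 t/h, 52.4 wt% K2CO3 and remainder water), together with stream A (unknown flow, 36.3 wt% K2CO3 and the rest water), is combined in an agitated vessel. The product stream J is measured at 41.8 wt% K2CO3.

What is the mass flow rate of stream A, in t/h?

1571 t/h

Let A be the unknown flow. Total out = 815 + A.
K2CO3 balance: 427.06 + 0.363·A = 0.418·(815 + A)
(0.363 − 0.418)·A = 0.418×815 − 427.06 = -86.39
A = -86.39 / -0.055 = 1570.7 t/h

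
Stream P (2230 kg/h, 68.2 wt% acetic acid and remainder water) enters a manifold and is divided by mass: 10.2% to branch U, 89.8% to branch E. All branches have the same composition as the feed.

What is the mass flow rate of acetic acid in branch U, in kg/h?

Branch U total = 0.102×2230 = 227.46 kg/h.
acetic acid in U = 0.682×227.46 = 155.13 kg/h.

155.1 kg/h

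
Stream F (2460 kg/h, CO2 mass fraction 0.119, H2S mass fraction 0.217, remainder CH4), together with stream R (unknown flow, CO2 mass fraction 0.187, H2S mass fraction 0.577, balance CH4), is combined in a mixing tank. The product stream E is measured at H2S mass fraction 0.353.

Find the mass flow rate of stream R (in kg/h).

Let R be the unknown flow. Total out = 2460 + R.
H2S balance: 533.82 + 0.577·R = 0.353·(2460 + R)
(0.577 − 0.353)·R = 0.353×2460 − 533.82 = 334.56
R = 334.56 / 0.224 = 1493.6 kg/h

1494 kg/h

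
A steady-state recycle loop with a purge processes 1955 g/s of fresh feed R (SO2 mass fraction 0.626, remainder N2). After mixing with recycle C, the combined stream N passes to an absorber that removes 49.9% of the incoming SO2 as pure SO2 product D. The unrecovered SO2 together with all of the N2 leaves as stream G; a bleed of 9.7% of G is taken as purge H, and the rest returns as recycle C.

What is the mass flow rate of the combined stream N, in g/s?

N2 enters only via R and leaves only via the purge: 1955×0.374 = 0.097×(N2 in G), and the absorber passes all N2, so N2 in N = N2 in G = 7537.8 g/s.
SO2 in N: m_A = 1955×0.626 + (1−0.097)·(1−0.499)·m_A, so m_A = 1223.8/0.5476 = 2234.9 g/s.
N = 2234.9 + 7537.8 = 9772.7 g/s.

9773 g/s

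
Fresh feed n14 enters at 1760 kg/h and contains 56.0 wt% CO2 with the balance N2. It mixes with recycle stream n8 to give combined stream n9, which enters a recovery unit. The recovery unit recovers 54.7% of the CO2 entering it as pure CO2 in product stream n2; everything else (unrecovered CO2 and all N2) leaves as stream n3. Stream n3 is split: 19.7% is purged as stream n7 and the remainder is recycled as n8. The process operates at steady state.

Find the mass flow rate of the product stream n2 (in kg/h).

CO2 in n9: m_A = 1760×0.560 + (1−0.197)·(1−0.547)·m_A, so m_A = 985.6/0.6362 = 1549.1 kg/h.
Product n2 = 0.547×1549.1 = 847.36 kg/h.

847.4 kg/h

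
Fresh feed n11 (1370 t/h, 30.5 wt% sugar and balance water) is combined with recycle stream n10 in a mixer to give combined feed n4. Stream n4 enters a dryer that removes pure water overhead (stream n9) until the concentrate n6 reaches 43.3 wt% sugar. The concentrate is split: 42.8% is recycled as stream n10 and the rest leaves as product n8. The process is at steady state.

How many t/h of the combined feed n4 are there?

Overall sugar balance (none leaves overhead): sugar in fresh feed = sugar in product, i.e. 1370×0.305 = (1−0.428)·n6·0.433.
n6 = 417.85/(0.433×0.572) = 1687.1 t/h.
Recycle n10 = 0.428×1687.1 = 722.07 t/h.
Combined feed n4 = 1370 + 722.07 = 2092.1 t/h.

2092 t/h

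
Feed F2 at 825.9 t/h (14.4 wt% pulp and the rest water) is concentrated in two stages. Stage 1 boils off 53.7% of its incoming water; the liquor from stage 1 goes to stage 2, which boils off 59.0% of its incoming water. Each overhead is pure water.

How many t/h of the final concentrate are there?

water in feed = 825.9×0.856 = 706.97 t/h.
After stage 1: water left = (1−0.537)×706.97 = 327.33; stream total = 446.26 t/h.
After stage 2: water left = (1−0.590)×327.33 = 134.2; final concentrate = 253.13 t/h.

253.1 t/h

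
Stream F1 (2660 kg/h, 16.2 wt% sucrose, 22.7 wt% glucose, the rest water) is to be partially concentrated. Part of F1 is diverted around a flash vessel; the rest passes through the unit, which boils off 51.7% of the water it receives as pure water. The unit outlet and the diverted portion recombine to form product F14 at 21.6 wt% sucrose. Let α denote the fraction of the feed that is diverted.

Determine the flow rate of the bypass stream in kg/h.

554.8 kg/h

All 2660×0.162 = 430.92 kg/h of sucrose reaches F14, so F14 = 430.92/0.216 = 1995 kg/h and vapour = 665 kg/h.
The evaporator receives (1−α)·2660 of feed at 0.611 water and removes 0.517 of that water:
0.517×0.611×(1−α)×2660 = 665
(1−α) = 665/840.26 = 0.7914;  α = 0.2086.
Bypass flow = 0.2086×2660 = 554.82 kg/h.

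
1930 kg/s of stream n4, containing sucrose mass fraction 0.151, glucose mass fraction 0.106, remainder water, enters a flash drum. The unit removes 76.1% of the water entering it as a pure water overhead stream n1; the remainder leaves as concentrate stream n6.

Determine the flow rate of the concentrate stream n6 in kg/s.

838.7 kg/s

water entering = 1930×0.743 = 1434 kg/s; overhead removed = 0.761×1434 = 1091.3 kg/s.
Concentrate = 1930 − 1091.3 = 838.73 kg/s.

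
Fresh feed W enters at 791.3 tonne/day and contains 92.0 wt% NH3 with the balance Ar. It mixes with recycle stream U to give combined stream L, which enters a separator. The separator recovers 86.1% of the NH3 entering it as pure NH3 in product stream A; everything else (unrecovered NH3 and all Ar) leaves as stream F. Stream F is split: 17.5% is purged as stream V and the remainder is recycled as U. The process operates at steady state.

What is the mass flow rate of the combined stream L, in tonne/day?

Ar enters only via W and leaves only via the purge: 791.3×0.080 = 0.175×(Ar in F), and the separator passes all Ar, so Ar in L = Ar in F = 361.74 tonne/day.
NH3 in L: m_A = 791.3×0.920 + (1−0.175)·(1−0.861)·m_A, so m_A = 728/0.8853 = 822.29 tonne/day.
L = 822.29 + 361.74 = 1184 tonne/day.

1184 tonne/day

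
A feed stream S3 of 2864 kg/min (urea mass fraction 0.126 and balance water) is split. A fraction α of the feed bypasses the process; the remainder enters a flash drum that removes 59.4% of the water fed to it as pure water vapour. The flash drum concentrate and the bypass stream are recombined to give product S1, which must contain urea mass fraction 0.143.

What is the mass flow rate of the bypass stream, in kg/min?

2208 kg/min

All 2864×0.126 = 360.86 kg/min of urea reaches S1, so S1 = 360.86/0.143 = 2523.5 kg/min and vapour = 340.48 kg/min.
The evaporator receives (1−α)·2864 of feed at 0.874 water and removes 0.594 of that water:
0.594×0.874×(1−α)×2864 = 340.48
(1−α) = 340.48/1486.9 = 0.2290;  α = 0.7710.
Bypass flow = 0.7710×2864 = 2208.2 kg/min.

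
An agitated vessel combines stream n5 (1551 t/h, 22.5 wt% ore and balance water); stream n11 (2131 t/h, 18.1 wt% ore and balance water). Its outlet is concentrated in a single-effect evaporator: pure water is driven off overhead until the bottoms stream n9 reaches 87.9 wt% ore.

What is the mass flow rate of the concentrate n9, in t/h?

ore entering = 1551×0.225 + 2131×0.181 = 734.69 t/h.
All ore reports to n9, so n9 = 734.69/0.879 = 835.82 t/h.

835.8 t/h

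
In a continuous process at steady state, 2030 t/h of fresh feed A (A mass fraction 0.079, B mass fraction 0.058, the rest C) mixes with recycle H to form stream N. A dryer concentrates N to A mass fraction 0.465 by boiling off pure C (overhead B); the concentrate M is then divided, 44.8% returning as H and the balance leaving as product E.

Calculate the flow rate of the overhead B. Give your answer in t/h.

1685 t/h

Overall A balance (none leaves overhead): A in fresh feed = A in product, i.e. 2030×0.079 = (1−0.448)·M·0.465.
M = 160.37/(0.465×0.552) = 624.79 t/h.
Recycle H = 0.448×624.79 = 279.9 t/h.
Combined feed N = 2030 + 279.9 = 2309.9 t/h.
Overhead B = N − M = 2309.9 − 624.79 = 1685.1 t/h.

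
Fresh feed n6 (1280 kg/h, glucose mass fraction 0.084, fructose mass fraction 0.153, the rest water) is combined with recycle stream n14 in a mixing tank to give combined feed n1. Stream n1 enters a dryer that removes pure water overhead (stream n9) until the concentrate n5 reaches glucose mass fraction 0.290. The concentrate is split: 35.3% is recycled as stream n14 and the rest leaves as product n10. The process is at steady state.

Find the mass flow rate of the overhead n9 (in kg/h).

909.2 kg/h

Overall glucose balance (none leaves overhead): glucose in fresh feed = glucose in product, i.e. 1280×0.084 = (1−0.353)·n5·0.290.
n5 = 107.52/(0.290×0.647) = 573.04 kg/h.
Recycle n14 = 0.353×573.04 = 202.28 kg/h.
Combined feed n1 = 1280 + 202.28 = 1482.3 kg/h.
Overhead n9 = n1 − n5 = 1482.3 − 573.04 = 909.24 kg/h.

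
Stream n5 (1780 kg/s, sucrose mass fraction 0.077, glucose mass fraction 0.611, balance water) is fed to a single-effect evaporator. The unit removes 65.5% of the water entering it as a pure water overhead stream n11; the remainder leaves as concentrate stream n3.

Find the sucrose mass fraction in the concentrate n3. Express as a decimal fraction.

0.097

sucrose is not removed: 1780×0.077 = 137.06 kg/s of sucrose enters n3.
water entering = 1780×0.312 = 555.36 kg/s; overhead removed = 0.655×555.36 = 363.76 kg/s.
Concentrate = 1780 − 363.76 = 1416.2 kg/s.
Mass fraction = 137.06/1416.2 = 0.097.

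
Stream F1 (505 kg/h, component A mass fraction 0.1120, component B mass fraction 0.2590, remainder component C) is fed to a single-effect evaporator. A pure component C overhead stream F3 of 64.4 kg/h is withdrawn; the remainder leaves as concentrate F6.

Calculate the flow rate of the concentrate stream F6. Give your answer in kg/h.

440.6 kg/h

Concentrate = 505 − 64.4 = 440.6 kg/h.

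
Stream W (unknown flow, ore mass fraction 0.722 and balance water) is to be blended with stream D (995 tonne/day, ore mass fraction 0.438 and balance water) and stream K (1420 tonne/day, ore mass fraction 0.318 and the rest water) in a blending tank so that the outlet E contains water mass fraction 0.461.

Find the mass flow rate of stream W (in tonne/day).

Let W be the unknown flow. Total out = 2415 + W.
water balance: 1527.6 + 0.278·W = 0.461·(2415 + W)
(0.278 − 0.461)·W = 0.461×2415 − 1527.6 = -414.32
W = -414.32 / -0.183 = 2264 tonne/day

2264 tonne/day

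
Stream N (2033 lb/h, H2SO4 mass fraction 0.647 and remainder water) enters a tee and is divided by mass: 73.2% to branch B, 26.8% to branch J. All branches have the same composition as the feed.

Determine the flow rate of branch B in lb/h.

Branch B flow = 0.732×2033 = 1488.2 lb/h.

1488 lb/h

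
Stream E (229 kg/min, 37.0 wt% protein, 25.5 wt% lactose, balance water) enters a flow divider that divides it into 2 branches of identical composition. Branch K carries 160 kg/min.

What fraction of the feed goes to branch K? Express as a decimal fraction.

0.699

Fraction to K = 160/229 = 0.6987.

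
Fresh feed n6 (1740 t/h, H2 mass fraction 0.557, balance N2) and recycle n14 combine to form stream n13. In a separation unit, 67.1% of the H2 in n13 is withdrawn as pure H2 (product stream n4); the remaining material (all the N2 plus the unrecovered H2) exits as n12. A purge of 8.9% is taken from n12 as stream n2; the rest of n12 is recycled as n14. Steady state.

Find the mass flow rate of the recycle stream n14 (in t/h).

N2 enters only via n6 and leaves only via the purge: 1740×0.443 = 0.089×(N2 in n12), and the separation unit passes all N2, so N2 in n13 = N2 in n12 = 8660.9 t/h.
H2 in n13: m_A = 1740×0.557 + (1−0.089)·(1−0.671)·m_A, so m_A = 969.18/0.7003 = 1384 t/h.
n12 = (1−0.671)×1384 + 8660.9 = 9116.2 t/h.
Recycle n14 = (1−0.089)×9116.2 = 8304.9 t/h.

8305 t/h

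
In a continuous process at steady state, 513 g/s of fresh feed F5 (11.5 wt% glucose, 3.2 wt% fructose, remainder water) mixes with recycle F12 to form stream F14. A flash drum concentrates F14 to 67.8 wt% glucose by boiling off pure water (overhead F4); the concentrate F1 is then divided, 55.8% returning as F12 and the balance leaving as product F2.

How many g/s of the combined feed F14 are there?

Overall glucose balance (none leaves overhead): glucose in fresh feed = glucose in product, i.e. 513×0.115 = (1−0.558)·F1·0.678.
F1 = 58.995/(0.678×0.442) = 196.86 g/s.
Recycle F12 = 0.558×196.86 = 109.85 g/s.
Combined feed F14 = 513 + 109.85 = 622.85 g/s.

622.8 g/s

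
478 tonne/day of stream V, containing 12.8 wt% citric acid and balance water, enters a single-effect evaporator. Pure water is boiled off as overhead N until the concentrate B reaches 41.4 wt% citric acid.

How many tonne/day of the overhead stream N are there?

330.2 tonne/day

citric acid is conserved: 478×0.128 = 61.184 tonne/day all reports to the concentrate.
Concentrate = 61.184/(target fraction) = 147.79 tonne/day.
Overhead = 478 − 147.79 = 330.21 tonne/day.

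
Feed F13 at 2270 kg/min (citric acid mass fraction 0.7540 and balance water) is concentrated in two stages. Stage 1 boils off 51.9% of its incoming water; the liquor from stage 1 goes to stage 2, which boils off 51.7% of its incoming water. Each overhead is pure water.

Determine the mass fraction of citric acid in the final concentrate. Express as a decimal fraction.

water in feed = 2270×0.246 = 558.42 kg/min.
After stage 1: water left = (1−0.519)×558.42 = 268.6; stream total = 1980.2 kg/min.
After stage 2: water left = (1−0.517)×268.6 = 129.73; final concentrate = 1841.3 kg/min.
citric acid fraction = 1711.6/1841.3 = 0.9295.

0.9295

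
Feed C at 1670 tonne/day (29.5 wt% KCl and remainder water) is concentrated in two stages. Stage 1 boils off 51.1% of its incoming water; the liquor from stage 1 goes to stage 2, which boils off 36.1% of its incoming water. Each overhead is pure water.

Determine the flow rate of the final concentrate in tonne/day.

860.5 tonne/day

water in feed = 1670×0.705 = 1177.3 tonne/day.
After stage 1: water left = (1−0.511)×1177.3 = 575.72; stream total = 1068.4 tonne/day.
After stage 2: water left = (1−0.361)×575.72 = 367.89; final concentrate = 860.54 tonne/day.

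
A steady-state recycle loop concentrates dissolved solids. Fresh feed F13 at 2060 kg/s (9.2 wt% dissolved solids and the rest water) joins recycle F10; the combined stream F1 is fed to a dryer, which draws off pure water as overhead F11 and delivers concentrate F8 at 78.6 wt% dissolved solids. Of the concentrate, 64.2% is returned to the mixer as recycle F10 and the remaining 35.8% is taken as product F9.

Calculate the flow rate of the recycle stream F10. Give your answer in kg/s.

432.4 kg/s

Overall dissolved solids balance (none leaves overhead): dissolved solids in fresh feed = dissolved solids in product, i.e. 2060×0.092 = (1−0.642)·F8·0.786.
F8 = 189.52/(0.786×0.358) = 673.52 kg/s.
Recycle F10 = 0.642×673.52 = 432.4 kg/s.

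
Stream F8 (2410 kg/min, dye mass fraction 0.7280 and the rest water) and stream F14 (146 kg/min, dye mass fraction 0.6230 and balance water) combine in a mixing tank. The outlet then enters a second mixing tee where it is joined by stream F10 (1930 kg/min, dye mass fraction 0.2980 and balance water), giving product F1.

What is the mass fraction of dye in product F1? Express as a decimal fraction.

0.5396

Overall, product flow = 4486 kg/min.
dye in = 2410×0.728 + 146×0.623 + 1930×0.298 = 2420.6 kg/min.
dye fraction in F1 = 0.5396.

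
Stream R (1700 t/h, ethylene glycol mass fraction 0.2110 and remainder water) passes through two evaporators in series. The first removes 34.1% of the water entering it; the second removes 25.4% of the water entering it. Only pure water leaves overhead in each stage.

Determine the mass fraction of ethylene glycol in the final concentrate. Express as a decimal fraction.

0.3523

water in feed = 1700×0.789 = 1341.3 t/h.
After stage 1: water left = (1−0.341)×1341.3 = 883.92; stream total = 1242.6 t/h.
After stage 2: water left = (1−0.254)×883.92 = 659.4; final concentrate = 1018.1 t/h.
ethylene glycol fraction = 358.7/1018.1 = 0.3523.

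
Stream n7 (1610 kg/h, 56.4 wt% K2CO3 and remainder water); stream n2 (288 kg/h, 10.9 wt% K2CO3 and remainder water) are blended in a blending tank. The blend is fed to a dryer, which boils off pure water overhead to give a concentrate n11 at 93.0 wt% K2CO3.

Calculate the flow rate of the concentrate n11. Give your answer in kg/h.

1010 kg/h

K2CO3 entering = 1610×0.564 + 288×0.109 = 939.43 kg/h.
All K2CO3 reports to n11, so n11 = 939.43/0.930 = 1010.1 kg/h.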